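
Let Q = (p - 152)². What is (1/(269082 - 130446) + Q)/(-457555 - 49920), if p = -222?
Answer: -19391849137/70354304100 ≈ -0.27563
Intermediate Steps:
Q = 139876 (Q = (-222 - 152)² = (-374)² = 139876)
(1/(269082 - 130446) + Q)/(-457555 - 49920) = (1/(269082 - 130446) + 139876)/(-457555 - 49920) = (1/138636 + 139876)/(-507475) = (1/138636 + 139876)*(-1/507475) = (19391849137/138636)*(-1/507475) = -19391849137/70354304100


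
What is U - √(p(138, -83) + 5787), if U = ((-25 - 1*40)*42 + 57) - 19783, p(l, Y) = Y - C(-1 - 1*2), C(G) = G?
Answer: -22456 - √5707 ≈ -22532.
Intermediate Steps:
p(l, Y) = 3 + Y (p(l, Y) = Y - (-1 - 1*2) = Y - (-1 - 2) = Y - 1*(-3) = Y + 3 = 3 + Y)
U = -22456 (U = ((-25 - 40)*42 + 57) - 19783 = (-65*42 + 57) - 19783 = (-2730 + 57) - 19783 = -2673 - 19783 = -22456)
U - √(p(138, -83) + 5787) = -22456 - √((3 - 83) + 5787) = -22456 - √(-80 + 5787) = -22456 - √5707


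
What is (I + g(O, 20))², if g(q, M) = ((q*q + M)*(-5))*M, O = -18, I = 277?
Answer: 1164379129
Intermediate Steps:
g(q, M) = M*(-5*M - 5*q²) (g(q, M) = ((q² + M)*(-5))*M = ((M + q²)*(-5))*M = (-5*M - 5*q²)*M = M*(-5*M - 5*q²))
(I + g(O, 20))² = (277 - 5*20*(20 + (-18)²))² = (277 - 5*20*(20 + 324))² = (277 - 5*20*344)² = (277 - 34400)² = (-34123)² = 1164379129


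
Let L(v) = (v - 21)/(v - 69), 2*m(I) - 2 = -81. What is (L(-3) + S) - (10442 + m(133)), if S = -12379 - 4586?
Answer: -164203/6 ≈ -27367.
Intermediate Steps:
m(I) = -79/2 (m(I) = 1 + (½)*(-81) = 1 - 81/2 = -79/2)
S = -16965
L(v) = (-21 + v)/(-69 + v)
(L(-3) + S) - (10442 + m(133)) = ((-21 - 3)/(-69 - 3) - 16965) - (10442 - 79/2) = (-24/(-72) - 16965) - 1*20805/2 = (-1/72*(-24) - 16965) - 20805/2 = (⅓ - 16965) - 20805/2 = -50894/3 - 20805/2 = -164203/6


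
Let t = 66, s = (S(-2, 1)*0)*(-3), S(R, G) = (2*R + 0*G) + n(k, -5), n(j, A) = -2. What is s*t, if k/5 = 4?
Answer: 0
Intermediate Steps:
k = 20 (k = 5*4 = 20)
S(R, G) = -2 + 2*R (S(R, G) = (2*R + 0*G) - 2 = (2*R + 0) - 2 = 2*R - 2 = -2 + 2*R)
s = 0 (s = ((-2 + 2*(-2))*0)*(-3) = ((-2 - 4)*0)*(-3) = -6*0*(-3) = 0*(-3) = 0)
s*t = 0*66 = 0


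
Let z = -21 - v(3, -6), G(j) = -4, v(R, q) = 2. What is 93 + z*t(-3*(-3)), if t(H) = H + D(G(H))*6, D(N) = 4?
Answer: -666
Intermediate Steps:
z = -23 (z = -21 - 1*2 = -21 - 2 = -23)
t(H) = 24 + H (t(H) = H + 4*6 = H + 24 = 24 + H)
93 + z*t(-3*(-3)) = 93 - 23*(24 - 3*(-3)) = 93 - 23*(24 + 9) = 93 - 23*33 = 93 - 759 = -666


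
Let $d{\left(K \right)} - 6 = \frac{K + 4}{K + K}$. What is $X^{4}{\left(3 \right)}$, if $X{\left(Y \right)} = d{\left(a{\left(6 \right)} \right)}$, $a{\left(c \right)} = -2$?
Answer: $\frac{14641}{16} \approx 915.06$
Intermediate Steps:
$d{\left(K \right)} = 6 + \frac{4 + K}{2 K}$ ($d{\left(K \right)} = 6 + \frac{K + 4}{K + K} = 6 + \frac{4 + K}{2 K}$)
$X{\left(Y \right)} = \frac{11}{2}$ ($X{\left(Y \right)} = \frac{13}{2} + \frac{2}{-2} = \frac{13}{2} + 2 \left(- \frac{1}{2}\right) = \frac{13}{2} - 1 = \frac{11}{2}$)
$X^{4}{\left(3 \right)} = \left(\frac{11}{2}\right)^{4} = \frac{14641}{16}$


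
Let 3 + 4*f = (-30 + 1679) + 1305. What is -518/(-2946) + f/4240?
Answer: 8739463/24982080 ≈ 0.34983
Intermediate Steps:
f = 2951/4 (f = -¾ + ((-30 + 1679) + 1305)/4 = -¾ + (1649 + 1305)/4 = -¾ + (¼)*2954 = -¾ + 1477/2 = 2951/4 ≈ 737.75)
-518/(-2946) + f/4240 = -518/(-2946) + (2951/4)/4240 = -518*(-1/2946) + (2951/4)*(1/4240) = 259/1473 + 2951/16960 = 8739463/24982080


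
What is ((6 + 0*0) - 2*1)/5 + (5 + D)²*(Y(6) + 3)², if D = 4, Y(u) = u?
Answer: 32809/5 ≈ 6561.8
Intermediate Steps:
((6 + 0*0) - 2*1)/5 + (5 + D)²*(Y(6) + 3)² = ((6 + 0*0) - 2*1)/5 + (5 + 4)²*(6 + 3)² = ((6 + 0) - 2)*(⅕) + 9²*9² = (6 - 2)*(⅕) + 81*81 = 4*(⅕) + 6561 = ⅘ + 6561 = 32809/5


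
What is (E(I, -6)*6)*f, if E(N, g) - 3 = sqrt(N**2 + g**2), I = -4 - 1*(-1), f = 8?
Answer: 144 + 144*sqrt(5) ≈ 465.99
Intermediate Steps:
I = -3 (I = -4 + 1 = -3)
E(N, g) = 3 + sqrt(N**2 + g**2)
(E(I, -6)*6)*f = ((3 + sqrt((-3)**2 + (-6)**2))*6)*8 = ((3 + sqrt(9 + 36))*6)*8 = ((3 + sqrt(45))*6)*8 = ((3 + 3*sqrt(5))*6)*8 = (18 + 18*sqrt(5))*8 = 144 + 144*sqrt(5)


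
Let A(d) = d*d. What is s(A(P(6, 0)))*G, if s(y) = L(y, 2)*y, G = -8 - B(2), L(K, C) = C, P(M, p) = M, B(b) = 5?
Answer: -936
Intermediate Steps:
A(d) = d²
G = -13 (G = -8 - 1*5 = -8 - 5 = -13)
s(y) = 2*y
s(A(P(6, 0)))*G = (2*6²)*(-13) = (2*36)*(-13) = 72*(-13) = -936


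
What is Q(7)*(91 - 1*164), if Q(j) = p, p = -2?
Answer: 146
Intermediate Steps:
Q(j) = -2
Q(7)*(91 - 1*164) = -2*(91 - 1*164) = -2*(91 - 164) = -2*(-73) = 146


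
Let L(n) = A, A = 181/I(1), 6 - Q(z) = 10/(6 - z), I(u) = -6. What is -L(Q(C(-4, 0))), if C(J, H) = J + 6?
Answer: 181/6 ≈ 30.167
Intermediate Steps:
C(J, H) = 6 + J
Q(z) = 6 - 10/(6 - z)
A = -181/6 (A = 181/(-6) = 181*(-⅙) = -181/6 ≈ -30.167)
L(n) = -181/6
-L(Q(C(-4, 0))) = -1*(-181/6) = 181/6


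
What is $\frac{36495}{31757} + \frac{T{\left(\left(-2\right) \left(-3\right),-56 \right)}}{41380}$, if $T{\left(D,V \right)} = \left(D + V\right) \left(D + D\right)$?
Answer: $\frac{74555445}{65705233} \approx 1.1347$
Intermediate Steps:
$T{\left(D,V \right)} = 2 D \left(D + V\right)$ ($T{\left(D,V \right)} = \left(D + V\right) 2 D = 2 D \left(D + V\right)$)
$\frac{36495}{31757} + \frac{T{\left(\left(-2\right) \left(-3\right),-56 \right)}}{41380} = \frac{36495}{31757} + \frac{2 \left(\left(-2\right) \left(-3\right)\right) \left(\left(-2\right) \left(-3\right) - 56\right)}{41380} = 36495 \cdot \frac{1}{31757} + 2 \cdot 6 \left(6 - 56\right) \frac{1}{41380} = \frac{36495}{31757} + 2 \cdot 6 \left(-50\right) \frac{1}{41380} = \frac{36495}{31757} - \frac{30}{2069} = \frac{74555445}{65705233}$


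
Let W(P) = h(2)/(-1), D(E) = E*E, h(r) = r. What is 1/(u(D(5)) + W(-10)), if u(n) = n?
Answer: 1/23 ≈ 0.043478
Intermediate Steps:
D(E) = E²
W(P) = -2 (W(P) = 2/(-1) = 2*(-1) = -2)
1/(u(D(5)) + W(-10)) = 1/(5² - 2) = 1/(25 - 2) = 1/23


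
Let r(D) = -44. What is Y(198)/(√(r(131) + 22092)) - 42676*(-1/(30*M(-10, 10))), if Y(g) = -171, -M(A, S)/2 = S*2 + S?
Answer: -10669/450 - 171*√1378/5512 ≈ -24.861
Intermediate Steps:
M(A, S) = -6*S (M(A, S) = -2*(S*2 + S) = -2*(2*S + S) = -6*S)
Y(198)/(√(r(131) + 22092)) - 42676*(-1/(30*M(-10, 10))) = -171/√(-44 + 22092) - 42676/((-(-180)*10)) = -171*√1378/5512 - 42676/((-30*(-60))) = -171*√1378/5512 - 42676/1800 = -171*√1378/5512 - 42676*1/1800 = -171*√1378/5512 - 10669/450 = -10669/450 - 171*√1378/5512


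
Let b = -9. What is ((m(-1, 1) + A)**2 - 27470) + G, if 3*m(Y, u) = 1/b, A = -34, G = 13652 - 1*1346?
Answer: -10209995/729 ≈ -14005.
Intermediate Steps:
G = 12306 (G = 13652 - 1346 = 12306)
m(Y, u) = -1/27 (m(Y, u) = (1/3)/(-9) = (1/3)*(-1/9) = -1/27)
((m(-1, 1) + A)**2 - 27470) + G = ((-1/27 - 34)**2 - 27470) + 12306 = ((-919/27)**2 - 27470) + 12306 = (844561/729 - 27470) + 12306 = -19181069/729 + 12306 = -10209995/729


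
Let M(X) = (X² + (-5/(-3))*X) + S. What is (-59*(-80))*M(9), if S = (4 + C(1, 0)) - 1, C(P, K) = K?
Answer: 467280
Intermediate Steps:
S = 3 (S = (4 + 0) - 1 = 4 - 1 = 3)
M(X) = 3 + X² + 5*X/3 (M(X) = (X² + (-5/(-3))*X) + 3 = (X² + (-5*(-⅓))*X) + 3 = (X² + 5*X/3) + 3 = 3 + X² + 5*X/3)
(-59*(-80))*M(9) = (-59*(-80))*(3 + 9² + (5/3)*9) = 4720*(3 + 81 + 15) = 4720*99 = 467280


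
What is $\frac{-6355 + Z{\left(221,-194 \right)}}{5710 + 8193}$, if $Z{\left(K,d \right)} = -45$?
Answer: $- \frac{6400}{13903} \approx -0.46033$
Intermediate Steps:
$\frac{-6355 + Z{\left(221,-194 \right)}}{5710 + 8193} = \frac{-6355 - 45}{5710 + 8193} = - \frac{6400}{13903}$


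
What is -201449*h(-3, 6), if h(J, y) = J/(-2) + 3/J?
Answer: -201449/2 ≈ -1.0072e+5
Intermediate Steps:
h(J, y) = 3/J - J/2 (h(J, y) = J*(-½) + 3/J = -J/2 + 3/J = 3/J - J/2)
-201449*h(-3, 6) = -201449*(3/(-3) - ½*(-3)) = -201449*(3*(-⅓) + 3/2) = -201449*(-1 + 3/2) = -201449*½ = -201449/2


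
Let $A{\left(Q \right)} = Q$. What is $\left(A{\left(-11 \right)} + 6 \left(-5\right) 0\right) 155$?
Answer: $-1705$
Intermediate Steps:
$\left(A{\left(-11 \right)} + 6 \left(-5\right) 0\right) 155 = \left(-11 + 6 \left(-5\right) 0\right) 155 = \left(-11 - 0\right) 155 = \left(-11 + 0\right) 155 = \left(-11\right) 155 = -1705$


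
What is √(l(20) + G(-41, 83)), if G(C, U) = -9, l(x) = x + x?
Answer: √31 ≈ 5.5678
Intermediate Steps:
l(x) = 2*x
√(l(20) + G(-41, 83)) = √(2*20 - 9) = √(40 - 9) = √31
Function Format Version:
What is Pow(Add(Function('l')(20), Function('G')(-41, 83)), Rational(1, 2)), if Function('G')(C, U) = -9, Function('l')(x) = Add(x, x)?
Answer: Pow(31, Rational(1, 2)) ≈ 5.5678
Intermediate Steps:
Function('l')(x) = Mul(2, x)
Pow(Add(Function('l')(20), Function('G')(-41, 83)), Rational(1, 2)) = Pow(Add(Mul(2, 20), -9), Rational(1, 2)) = Pow(Add(40, -9), Rational(1, 2)) = Pow(31, Rational(1, 2))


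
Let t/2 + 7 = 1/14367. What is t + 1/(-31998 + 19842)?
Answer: -271669287/19405028 ≈ -14.000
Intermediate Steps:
t = -201136/14367 (t = -14 + 2/14367 = -201136/14367 ≈ -14.000)
t + 1/(-31998 + 19842) = -201136/14367 + 1/(-31998 + 19842) = -201136/14367 + 1/(-12156) = -201136/14367 - 1/12156 = -271669287/19405028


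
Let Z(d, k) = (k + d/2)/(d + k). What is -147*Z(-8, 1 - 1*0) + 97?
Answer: 34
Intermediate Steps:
Z(d, k) = (k + d/2)/(d + k) (Z(d, k) = (k + d*(½))/(d + k) = (k + d/2)/(d + k))
-147*Z(-8, 1 - 1*0) + 97 = -147*((1 - 1*0) + (½)*(-8))/(-8 + (1 - 1*0)) + 97 = -147*((1 + 0) - 4)/(-8 + (1 + 0)) + 97 = -147*(1 - 4)/(-8 + 1) + 97 = -147*(-3)/(-7) + 97 = -(-21)*(-3) + 97 = -147*3/7 + 97 = -63 + 97 = 34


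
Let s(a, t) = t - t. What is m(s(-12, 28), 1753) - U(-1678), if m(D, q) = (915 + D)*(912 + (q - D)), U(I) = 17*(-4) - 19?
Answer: 2438562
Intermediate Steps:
U(I) = -87 (U(I) = -68 - 19 = -87)
s(a, t) = 0
m(D, q) = (915 + D)*(912 + q - D)
m(s(-12, 28), 1753) - U(-1678) = (834480 - 1*0**2 - 3*0 + 915*1753 + 0*1753) - 1*(-87) = (834480 - 1*0 + 0 + 1603995 + 0) + 87 = (834480 + 0 + 0 + 1603995 + 0) + 87 = 2438475 + 87 = 2438562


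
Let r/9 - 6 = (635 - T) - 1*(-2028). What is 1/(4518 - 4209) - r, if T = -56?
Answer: -7578224/309 ≈ -24525.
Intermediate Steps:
r = 24525 (r = 54 + 9*((635 - 1*(-56)) - 1*(-2028)) = 54 + 9*((635 + 56) + 2028) = 54 + 9*(691 + 2028) = 54 + 9*2719 = 54 + 24471 = 24525)
1/(4518 - 4209) - r = 1/(4518 - 4209) - 1*24525 = 1/309 - 24525 = -7578224/309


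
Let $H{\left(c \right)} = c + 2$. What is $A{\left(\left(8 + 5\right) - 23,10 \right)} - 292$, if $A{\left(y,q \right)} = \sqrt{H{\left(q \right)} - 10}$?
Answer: $-292 + \sqrt{2} \approx -290.59$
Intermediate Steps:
$H{\left(c \right)} = 2 + c$
$A{\left(y,q \right)} = \sqrt{-8 + q}$ ($A{\left(y,q \right)} = \sqrt{\left(2 + q\right) - 10} = \sqrt{-8 + q}$)
$A{\left(\left(8 + 5\right) - 23,10 \right)} - 292 = \sqrt{-8 + 10} - 292 = \sqrt{2} - 292 = -292 + \sqrt{2}$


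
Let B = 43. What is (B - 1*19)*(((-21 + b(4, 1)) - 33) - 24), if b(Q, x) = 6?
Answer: -1728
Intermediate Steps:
(B - 1*19)*(((-21 + b(4, 1)) - 33) - 24) = (43 - 1*19)*(((-21 + 6) - 33) - 24) = (43 - 19)*((-15 - 33) - 24) = 24*(-48 - 24) = 24*(-72) = -1728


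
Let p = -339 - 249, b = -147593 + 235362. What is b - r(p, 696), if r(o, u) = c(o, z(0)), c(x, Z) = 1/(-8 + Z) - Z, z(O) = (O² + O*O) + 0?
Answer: 702153/8 ≈ 87769.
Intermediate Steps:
b = 87769
z(O) = 2*O² (z(O) = (O² + O²) + 0 = 2*O² + 0 = 2*O²)
p = -588
r(o, u) = -⅛ (r(o, u) = (1 - (2*0²)² + 8*(2*0²))/(-8 + 2*0²) = (1 - (2*0)² + 8*(2*0))/(-8 + 2*0) = (1 - 1*0² + 8*0)/(-8 + 0) = (1 - 1*0 + 0)/(-8) = -(1 + 0 + 0)/8 = -⅛*1 = -⅛)
b - r(p, 696) = 87769 - 1*(-⅛) = 87769 + ⅛ = 702153/8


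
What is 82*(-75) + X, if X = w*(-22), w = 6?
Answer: -6282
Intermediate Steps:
X = -132 (X = 6*(-22) = -132)
82*(-75) + X = 82*(-75) - 132 = -6150 - 132 = -6282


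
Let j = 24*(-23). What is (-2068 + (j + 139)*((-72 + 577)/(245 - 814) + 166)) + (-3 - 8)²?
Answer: -39908780/569 ≈ -70139.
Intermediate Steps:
j = -552
(-2068 + (j + 139)*((-72 + 577)/(245 - 814) + 166)) + (-3 - 8)² = (-2068 + (-552 + 139)*((-72 + 577)/(245 - 814) + 166)) + (-3 - 8)² = (-2068 - 413*(505/(-569) + 166)) + (-11)² = (-2068 - 413*(505*(-1/569) + 166)) + 121 = (-2068 - 413*(-505/569 + 166)) + 121 = (-2068 - 413*93949/569) + 121 = (-2068 - 38800937/569) + 121 = -39977629/569 + 121 = -39908780/569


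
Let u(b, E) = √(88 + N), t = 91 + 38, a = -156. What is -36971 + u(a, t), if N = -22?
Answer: -36971 + √66 ≈ -36963.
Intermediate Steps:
t = 129
u(b, E) = √66 (u(b, E) = √(88 - 22) = √66)
-36971 + u(a, t) = -36971 + √66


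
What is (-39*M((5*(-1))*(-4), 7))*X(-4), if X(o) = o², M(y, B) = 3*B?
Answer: -13104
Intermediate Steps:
(-39*M((5*(-1))*(-4), 7))*X(-4) = -117*7*(-4)² = -39*21*16 = -819*16 = -13104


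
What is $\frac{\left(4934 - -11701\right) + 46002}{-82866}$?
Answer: $- \frac{20879}{27622} \approx -0.75588$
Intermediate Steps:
$\frac{\left(4934 - -11701\right) + 46002}{-82866} = \left(\left(4934 + 11701\right) + 46002\right) \left(- \frac{1}{82866}\right) = \left(16635 + 46002\right) \left(- \frac{1}{82866}\right) = 62637 \left(- \frac{1}{82866}\right) = - \frac{20879}{27622}$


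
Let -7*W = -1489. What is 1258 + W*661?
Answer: 993035/7 ≈ 1.4186e+5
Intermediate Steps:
W = 1489/7 (W = -⅐*(-1489) = 1489/7 ≈ 212.71)
1258 + W*661 = 1258 + (1489/7)*661 = 1258 + 984229/7 = 993035/7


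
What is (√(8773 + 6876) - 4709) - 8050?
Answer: -12759 + √15649 ≈ -12634.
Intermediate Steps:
(√(8773 + 6876) - 4709) - 8050 = (√15649 - 4709) - 8050 = (-4709 + √15649) - 8050 = -12759 + √15649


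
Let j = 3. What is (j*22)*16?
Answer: 1056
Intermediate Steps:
(j*22)*16 = (3*22)*16 = 66*16 = 1056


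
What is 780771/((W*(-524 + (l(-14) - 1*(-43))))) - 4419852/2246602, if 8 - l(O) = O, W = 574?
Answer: -486427069529/98650540422 ≈ -4.9308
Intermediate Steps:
l(O) = 8 - O
780771/((W*(-524 + (l(-14) - 1*(-43))))) - 4419852/2246602 = 780771/((574*(-524 + ((8 - 1*(-14)) - 1*(-43))))) - 4419852/2246602 = 780771/((574*(-524 + ((8 + 14) + 43)))) - 4419852*1/2246602 = 780771/((574*(-524 + (22 + 43)))) - 2209926/1123301 = 780771/((574*(-524 + 65))) - 2209926/1123301 = 780771/((574*(-459))) - 2209926/1123301 = 780771/(-263466) - 2209926/1123301 = 780771*(-1/263466) - 2209926/1123301 = -260257/87822 - 2209926/1123301 = -486427069529/98650540422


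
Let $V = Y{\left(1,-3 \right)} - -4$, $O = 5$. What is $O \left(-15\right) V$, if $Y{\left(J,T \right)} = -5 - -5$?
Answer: $-300$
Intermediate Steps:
$Y{\left(J,T \right)} = 0$ ($Y{\left(J,T \right)} = -5 + 5 = 0$)
$V = 4$ ($V = 0 - -4 = 0 + 4 = 4$)
$O \left(-15\right) V = 5 \left(-15\right) 4 = \left(-75\right) 4 = -300$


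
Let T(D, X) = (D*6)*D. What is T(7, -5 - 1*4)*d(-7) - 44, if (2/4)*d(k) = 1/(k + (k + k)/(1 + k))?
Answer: -170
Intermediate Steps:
T(D, X) = 6*D² (T(D, X) = (6*D)*D = 6*D²)
d(k) = 2/(k + 2*k/(1 + k)) (d(k) = 2/(k + (k + k)/(1 + k)) = 2/(k + (2*k)/(1 + k)) = 2/(k + 2*k/(1 + k)))
T(7, -5 - 1*4)*d(-7) - 44 = (6*7²)*(2*(1 - 7)/(-7*(3 - 7))) - 44 = (6*49)*(2*(-⅐)*(-6)/(-4)) - 44 = 294*(2*(-⅐)*(-¼)*(-6)) - 44 = 294*(-3/7) - 44 = -126 - 44 = -170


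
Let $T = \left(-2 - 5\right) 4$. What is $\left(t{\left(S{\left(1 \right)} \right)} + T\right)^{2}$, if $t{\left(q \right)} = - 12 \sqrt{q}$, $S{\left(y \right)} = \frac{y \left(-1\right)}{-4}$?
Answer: $1156$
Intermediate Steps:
$S{\left(y \right)} = \frac{y}{4}$ ($S{\left(y \right)} = - y \left(- \frac{1}{4}\right) = \frac{y}{4}$)
$T = -28$ ($T = \left(-7\right) 4 = -28$)
$\left(t{\left(S{\left(1 \right)} \right)} + T\right)^{2} = \left(- 12 \sqrt{\frac{1}{4} \cdot 1} - 28\right)^{2} = \left(- \frac{12}{2} - 28\right)^{2} = \left(\left(-12\right) \frac{1}{2} - 28\right)^{2} = \left(-6 - 28\right)^{2} = \left(-34\right)^{2} = 1156$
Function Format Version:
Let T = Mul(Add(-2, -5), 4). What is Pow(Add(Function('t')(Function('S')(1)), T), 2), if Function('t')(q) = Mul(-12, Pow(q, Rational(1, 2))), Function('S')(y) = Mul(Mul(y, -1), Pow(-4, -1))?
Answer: 1156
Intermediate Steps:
Function('S')(y) = Mul(Rational(1, 4), y) (Function('S')(y) = Mul(Mul(-1, y), Rational(-1, 4)) = Mul(Rational(1, 4), y))
T = -28 (T = Mul(-7, 4) = -28)
Pow(Add(Function('t')(Function('S')(1)), T), 2) = Pow(Add(Mul(-12, Pow(Mul(Rational(1, 4), 1), Rational(1, 2))), -28), 2) = Pow(Add(Mul(-12, Pow(Rational(1, 4), Rational(1, 2))), -28), 2) = Pow(Add(Mul(-12, Rational(1, 2)), -28), 2) = Pow(Add(-6, -28), 2) = Pow(-34, 2) = 1156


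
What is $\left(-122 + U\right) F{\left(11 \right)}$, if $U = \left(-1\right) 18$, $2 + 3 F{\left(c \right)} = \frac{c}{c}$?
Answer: $\frac{140}{3} \approx 46.667$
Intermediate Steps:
$F{\left(c \right)} = - \frac{1}{3}$ ($F{\left(c \right)} = - \frac{2}{3} + \frac{c \frac{1}{c}}{3} = - \frac{2}{3} + \frac{1}{3} \cdot 1 = - \frac{2}{3} + \frac{1}{3} = - \frac{1}{3}$)
$U = -18$
$\left(-122 + U\right) F{\left(11 \right)} = \left(-122 - 18\right) \left(- \frac{1}{3}\right) = \left(-140\right) \left(- \frac{1}{3}\right) = \frac{140}{3}$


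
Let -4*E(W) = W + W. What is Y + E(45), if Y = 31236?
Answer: 62427/2 ≈ 31214.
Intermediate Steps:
E(W) = -W/2 (E(W) = -(W + W)/4 = -W/2)
Y + E(45) = 31236 - 1/2*45 = 31236 - 45/2 = 62427/2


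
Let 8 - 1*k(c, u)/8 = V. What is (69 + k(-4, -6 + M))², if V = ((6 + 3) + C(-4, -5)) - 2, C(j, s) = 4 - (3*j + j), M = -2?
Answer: 6889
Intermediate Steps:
C(j, s) = 4 - 4*j
V = 27 (V = ((6 + 3) + (4 - 4*(-4))) - 2 = (9 + (4 + 16)) - 2 = (9 + 20) - 2 = 29 - 2 = 27)
k(c, u) = -152 (k(c, u) = 64 - 8*27 = 64 - 216 = -152)
(69 + k(-4, -6 + M))² = (69 - 152)² = (-83)² = 6889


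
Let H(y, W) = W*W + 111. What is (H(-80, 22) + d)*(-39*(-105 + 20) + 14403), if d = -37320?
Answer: -650693550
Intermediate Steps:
H(y, W) = 111 + W**2 (H(y, W) = W**2 + 111 = 111 + W**2)
(H(-80, 22) + d)*(-39*(-105 + 20) + 14403) = ((111 + 22**2) - 37320)*(-39*(-105 + 20) + 14403) = ((111 + 484) - 37320)*(-39*(-85) + 14403) = (595 - 37320)*(3315 + 14403) = -36725*17718 = -650693550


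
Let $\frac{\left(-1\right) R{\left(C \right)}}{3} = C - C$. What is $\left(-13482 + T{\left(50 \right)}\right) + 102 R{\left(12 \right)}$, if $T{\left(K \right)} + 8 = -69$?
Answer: $-13559$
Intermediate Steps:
$R{\left(C \right)} = 0$ ($R{\left(C \right)} = - 3 \left(C - C\right) = \left(-3\right) 0 = 0$)
$T{\left(K \right)} = -77$ ($T{\left(K \right)} = -8 - 69 = -77$)
$\left(-13482 + T{\left(50 \right)}\right) + 102 R{\left(12 \right)} = \left(-13482 - 77\right) + 102 \cdot 0 = -13559 + 0 = -13559$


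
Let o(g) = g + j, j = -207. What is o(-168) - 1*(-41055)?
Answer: 40680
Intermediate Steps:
o(g) = -207 + g (o(g) = g - 207 = -207 + g)
o(-168) - 1*(-41055) = (-207 - 168) - 1*(-41055) = -375 + 41055 = 40680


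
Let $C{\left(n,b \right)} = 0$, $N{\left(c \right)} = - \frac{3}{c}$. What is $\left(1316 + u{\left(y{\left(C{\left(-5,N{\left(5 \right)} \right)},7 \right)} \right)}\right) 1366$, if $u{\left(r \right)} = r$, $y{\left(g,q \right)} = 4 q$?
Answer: $1835904$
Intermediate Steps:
$\left(1316 + u{\left(y{\left(C{\left(-5,N{\left(5 \right)} \right)},7 \right)} \right)}\right) 1366 = \left(1316 + 4 \cdot 7\right) 1366 = \left(1316 + 28\right) 1366 = 1344 \cdot 1366 = 1835904$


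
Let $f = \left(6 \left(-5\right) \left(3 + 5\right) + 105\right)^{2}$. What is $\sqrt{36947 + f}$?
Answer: $2 \sqrt{13793} \approx 234.89$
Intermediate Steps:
$f = 18225$ ($f = \left(\left(-30\right) 8 + 105\right)^{2} = \left(-240 + 105\right)^{2} = \left(-135\right)^{2} = 18225$)
$\sqrt{36947 + f} = \sqrt{36947 + 18225} = \sqrt{55172} = 2 \sqrt{13793}$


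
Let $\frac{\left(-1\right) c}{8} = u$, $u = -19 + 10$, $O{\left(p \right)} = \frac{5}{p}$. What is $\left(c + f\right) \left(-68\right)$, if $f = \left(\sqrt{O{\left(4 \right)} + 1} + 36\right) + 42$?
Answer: $-10302$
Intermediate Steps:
$u = -9$
$c = 72$ ($c = \left(-8\right) \left(-9\right) = 72$)
$f = \frac{159}{2}$ ($f = \left(\sqrt{\frac{5}{4} + 1} + 36\right) + 42 = \left(\sqrt{\frac{9}{4}} + 36\right) + 42 = \left(\frac{3}{2} + 36\right) + 42 = \frac{75}{2} + 42 = \frac{159}{2} \approx 79.5$)
$\left(c + f\right) \left(-68\right) = \left(72 + \frac{159}{2}\right) \left(-68\right) = \frac{303}{2} \left(-68\right) = -10302$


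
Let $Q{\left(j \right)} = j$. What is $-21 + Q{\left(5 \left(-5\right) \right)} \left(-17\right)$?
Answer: $404$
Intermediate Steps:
$-21 + Q{\left(5 \left(-5\right) \right)} \left(-17\right) = -21 + 5 \left(-5\right) \left(-17\right) = -21 - -425 = -21 + 425 = 404$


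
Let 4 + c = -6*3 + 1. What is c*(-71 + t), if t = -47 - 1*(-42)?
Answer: 1596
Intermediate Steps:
c = -21 (c = -4 + (-6*3 + 1) = -4 + (-18 + 1) = -4 - 17 = -21)
t = -5 (t = -47 + 42 = -5)
c*(-71 + t) = -21*(-71 - 5) = -21*(-76) = 1596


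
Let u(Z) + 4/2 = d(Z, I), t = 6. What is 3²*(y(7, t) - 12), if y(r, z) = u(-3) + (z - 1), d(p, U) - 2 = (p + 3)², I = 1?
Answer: -63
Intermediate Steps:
d(p, U) = 2 + (3 + p)² (d(p, U) = 2 + (p + 3)² = 2 + (3 + p)²)
u(Z) = (3 + Z)² (u(Z) = -2 + (2 + (3 + Z)²) = (3 + Z)²)
y(r, z) = -1 + z (y(r, z) = (3 - 3)² + (z - 1) = 0² + (-1 + z) = 0 + (-1 + z) = -1 + z)
3²*(y(7, t) - 12) = 3²*((-1 + 6) - 12) = 9*(5 - 12) = 9*(-7) = -63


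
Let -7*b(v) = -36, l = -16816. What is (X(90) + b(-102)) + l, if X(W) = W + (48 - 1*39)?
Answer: -116983/7 ≈ -16712.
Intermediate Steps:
b(v) = 36/7 (b(v) = -⅐*(-36) = 36/7)
X(W) = 9 + W (X(W) = W + (48 - 39) = W + 9 = 9 + W)
(X(90) + b(-102)) + l = ((9 + 90) + 36/7) - 16816 = (99 + 36/7) - 16816 = 729/7 - 16816 = -116983/7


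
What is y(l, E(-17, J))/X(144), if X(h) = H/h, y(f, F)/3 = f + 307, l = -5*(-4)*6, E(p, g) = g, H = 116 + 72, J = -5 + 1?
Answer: 46116/47 ≈ 981.19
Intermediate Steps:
J = -4
H = 188
l = 120 (l = 20*6 = 120)
y(f, F) = 921 + 3*f (y(f, F) = 3*(f + 307) = 3*(307 + f) = 921 + 3*f)
X(h) = 188/h
y(l, E(-17, J))/X(144) = (921 + 3*120)/((188/144)) = (921 + 360)/((188*(1/144))) = 1281/(47/36) = 1281*(36/47) = 46116/47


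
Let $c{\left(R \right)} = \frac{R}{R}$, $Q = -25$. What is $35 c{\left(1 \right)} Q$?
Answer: $-875$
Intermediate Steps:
$c{\left(R \right)} = 1$
$35 c{\left(1 \right)} Q = 35 \cdot 1 \left(-25\right) = 35 \left(-25\right) = -875$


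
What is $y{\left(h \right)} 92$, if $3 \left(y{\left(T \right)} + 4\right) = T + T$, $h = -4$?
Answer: $- \frac{1840}{3} \approx -613.33$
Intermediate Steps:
$y{\left(T \right)} = -4 + \frac{2 T}{3}$ ($y{\left(T \right)} = -4 + \frac{T + T}{3} = -4 + \frac{2 T}{3}$)
$y{\left(h \right)} 92 = \left(-4 + \frac{2}{3} \left(-4\right)\right) 92 = \left(-4 - \frac{8}{3}\right) 92 = \left(- \frac{20}{3}\right) 92 = - \frac{1840}{3}$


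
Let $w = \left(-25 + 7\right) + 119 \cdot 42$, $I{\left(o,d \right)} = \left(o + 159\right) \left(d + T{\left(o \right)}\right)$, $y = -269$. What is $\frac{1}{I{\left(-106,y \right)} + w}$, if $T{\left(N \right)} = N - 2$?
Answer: $- \frac{1}{15001} \approx -6.6662 \cdot 10^{-5}$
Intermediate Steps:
$T{\left(N \right)} = -2 + N$
$I{\left(o,d \right)} = \left(159 + o\right) \left(-2 + d + o\right)$ ($I{\left(o,d \right)} = \left(o + 159\right) \left(d + \left(-2 + o\right)\right) = \left(159 + o\right) \left(-2 + d + o\right)$)
$w = 4980$ ($w = -18 + 4998 = 4980$)
$\frac{1}{I{\left(-106,y \right)} + w} = \frac{1}{\left(-318 + \left(-106\right)^{2} + 157 \left(-106\right) + 159 \left(-269\right) - -28514\right) + 4980} = \frac{1}{\left(-318 + 11236 - 16642 - 42771 + 28514\right) + 4980} = \frac{1}{-19981 + 4980} = \frac{1}{-15001} = - \frac{1}{15001}$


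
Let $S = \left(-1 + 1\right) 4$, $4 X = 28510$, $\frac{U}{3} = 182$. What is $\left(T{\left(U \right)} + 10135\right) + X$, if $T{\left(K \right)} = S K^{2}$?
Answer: $\frac{34525}{2} \approx 17263.0$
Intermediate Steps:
$U = 546$ ($U = 3 \cdot 182 = 546$)
$X = \frac{14255}{2}$ ($X = \frac{1}{4} \cdot 28510 = \frac{14255}{2} \approx 7127.5$)
$S = 0$ ($S = 0 \cdot 4 = 0$)
$T{\left(K \right)} = 0$ ($T{\left(K \right)} = 0 K^{2} = 0$)
$\left(T{\left(U \right)} + 10135\right) + X = \left(0 + 10135\right) + \frac{14255}{2} = 10135 + \frac{14255}{2} = \frac{34525}{2}$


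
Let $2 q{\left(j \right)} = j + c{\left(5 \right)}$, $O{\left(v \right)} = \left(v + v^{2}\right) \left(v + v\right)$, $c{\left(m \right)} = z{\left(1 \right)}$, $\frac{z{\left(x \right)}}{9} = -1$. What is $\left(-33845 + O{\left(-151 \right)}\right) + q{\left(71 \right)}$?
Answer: $-6874114$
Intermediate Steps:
$z{\left(x \right)} = -9$ ($z{\left(x \right)} = 9 \left(-1\right) = -9$)
$c{\left(m \right)} = -9$
$O{\left(v \right)} = 2 v \left(v + v^{2}\right)$ ($O{\left(v \right)} = \left(v + v^{2}\right) 2 v = 2 v \left(v + v^{2}\right)$)
$q{\left(j \right)} = - \frac{9}{2} + \frac{j}{2}$ ($q{\left(j \right)} = \frac{j - 9}{2} = \frac{-9 + j}{2} = - \frac{9}{2} + \frac{j}{2}$)
$\left(-33845 + O{\left(-151 \right)}\right) + q{\left(71 \right)} = \left(-33845 + 2 \left(-151\right)^{2} \left(1 - 151\right)\right) + \left(- \frac{9}{2} + \frac{1}{2} \cdot 71\right) = \left(-33845 + 2 \cdot 22801 \left(-150\right)\right) + \left(- \frac{9}{2} + \frac{71}{2}\right) = \left(-33845 - 6840300\right) + 31 = -6874145 + 31 = -6874114$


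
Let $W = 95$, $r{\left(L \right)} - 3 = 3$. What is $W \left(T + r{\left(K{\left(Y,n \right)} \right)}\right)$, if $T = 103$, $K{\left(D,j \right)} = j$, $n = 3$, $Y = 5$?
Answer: $10355$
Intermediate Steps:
$r{\left(L \right)} = 6$ ($r{\left(L \right)} = 3 + 3 = 6$)
$W \left(T + r{\left(K{\left(Y,n \right)} \right)}\right) = 95 \left(103 + 6\right) = 95 \cdot 109 = 10355$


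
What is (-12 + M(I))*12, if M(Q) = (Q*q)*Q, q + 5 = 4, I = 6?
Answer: -576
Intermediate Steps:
q = -1 (q = -5 + 4 = -1)
M(Q) = -Q**2 (M(Q) = (Q*(-1))*Q = (-Q)*Q = -Q**2)
(-12 + M(I))*12 = (-12 - 1*6**2)*12 = (-12 - 1*36)*12 = (-12 - 36)*12 = -48*12 = -576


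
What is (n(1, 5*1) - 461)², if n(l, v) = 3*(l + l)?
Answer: 207025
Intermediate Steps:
n(l, v) = 6*l (n(l, v) = 3*(2*l) = 6*l)
(n(1, 5*1) - 461)² = (6*1 - 461)² = (6 - 461)² = (-455)² = 207025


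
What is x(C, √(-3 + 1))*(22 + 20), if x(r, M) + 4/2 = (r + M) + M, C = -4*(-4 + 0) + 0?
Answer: 588 + 84*I*√2 ≈ 588.0 + 118.79*I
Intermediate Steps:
C = 16 (C = -4*(-4) + 0 = 16 + 0 = 16)
x(r, M) = -2 + r + 2*M (x(r, M) = -2 + ((r + M) + M) = -2 + ((M + r) + M) = -2 + (r + 2*M) = -2 + r + 2*M)
x(C, √(-3 + 1))*(22 + 20) = (-2 + 16 + 2*√(-3 + 1))*(22 + 20) = (-2 + 16 + 2*√(-2))*42 = (-2 + 16 + 2*(I*√2))*42 = (-2 + 16 + 2*I*√2)*42 = (14 + 2*I*√2)*42 = 588 + 84*I*√2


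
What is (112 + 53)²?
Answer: 27225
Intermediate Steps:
(112 + 53)² = 165² = 27225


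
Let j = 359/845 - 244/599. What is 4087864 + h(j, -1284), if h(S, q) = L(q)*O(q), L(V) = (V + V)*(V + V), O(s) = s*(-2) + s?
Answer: 8471585080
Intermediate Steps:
O(s) = -s (O(s) = -2*s + s = -s)
j = 8861/506155 (j = 359*(1/845) - 244*1/599 = 359/845 - 244/599 = 8861/506155 ≈ 0.017506)
L(V) = 4*V² (L(V) = (2*V)*(2*V) = 4*V²)
h(S, q) = -4*q³ (h(S, q) = (4*q²)*(-q) = -4*q³)
4087864 + h(j, -1284) = 4087864 - 4*(-1284)³ = 4087864 - 4*(-2116874304) = 4087864 + 8467497216 = 8471585080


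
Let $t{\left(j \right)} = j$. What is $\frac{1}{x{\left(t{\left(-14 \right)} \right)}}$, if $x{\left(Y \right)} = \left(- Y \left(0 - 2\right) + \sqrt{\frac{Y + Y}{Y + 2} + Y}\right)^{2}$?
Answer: $\frac{9}{\left(84 - i \sqrt{105}\right)^{2}} \approx 0.00122 + 0.00030213 i$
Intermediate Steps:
$x{\left(Y \right)} = \left(\sqrt{Y + \frac{2 Y}{2 + Y}} + 2 Y\right)^{2}$ ($x{\left(Y \right)} = \left(- Y \left(-2\right) + \sqrt{\frac{2 Y}{2 + Y} + Y}\right)^{2} = \left(2 Y + \sqrt{\frac{2 Y}{2 + Y} + Y}\right)^{2} = \left(2 Y + \sqrt{Y + \frac{2 Y}{2 + Y}}\right)^{2} = \left(\sqrt{Y + \frac{2 Y}{2 + Y}} + 2 Y\right)^{2}$)
$\frac{1}{x{\left(t{\left(-14 \right)} \right)}} = \frac{1}{\left(\sqrt{- \frac{14 \left(4 - 14\right)}{2 - 14}} + 2 \left(-14\right)\right)^{2}} = \frac{1}{\left(\sqrt{\left(-14\right) \frac{1}{-12} \left(-10\right)} - 28\right)^{2}} = \frac{1}{\left(\sqrt{\left(-14\right) \left(- \frac{1}{12}\right) \left(-10\right)} - 28\right)^{2}} = \frac{1}{\left(\sqrt{- \frac{35}{3}} - 28\right)^{2}} = \frac{1}{\left(\frac{i \sqrt{105}}{3} - 28\right)^{2}} = \frac{1}{\left(-28 + \frac{i \sqrt{105}}{3}\right)^{2}}$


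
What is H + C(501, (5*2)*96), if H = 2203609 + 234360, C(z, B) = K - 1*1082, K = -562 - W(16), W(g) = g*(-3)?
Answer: 2436373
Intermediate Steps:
W(g) = -3*g
K = -514 (K = -562 - (-3)*16 = -562 - 1*(-48) = -562 + 48 = -514)
C(z, B) = -1596 (C(z, B) = -514 - 1*1082 = -514 - 1082 = -1596)
H = 2437969
H + C(501, (5*2)*96) = 2437969 - 1596 = 2436373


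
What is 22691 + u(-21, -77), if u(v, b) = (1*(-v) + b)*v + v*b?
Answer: 25484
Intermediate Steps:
u(v, b) = b*v + v*(b - v) (u(v, b) = (-v + b)*v + b*v = (b - v)*v + b*v = v*(b - v) + b*v = b*v + v*(b - v))
22691 + u(-21, -77) = 22691 - 21*(-1*(-21) + 2*(-77)) = 22691 - 21*(21 - 154) = 22691 - 21*(-133) = 22691 + 2793 = 25484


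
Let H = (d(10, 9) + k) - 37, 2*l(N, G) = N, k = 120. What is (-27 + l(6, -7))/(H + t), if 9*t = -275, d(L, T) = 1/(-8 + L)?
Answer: -432/953 ≈ -0.45331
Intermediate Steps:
l(N, G) = N/2
H = 167/2 (H = (1/(-8 + 10) + 120) - 37 = (1/2 + 120) - 37 = (½ + 120) - 37 = 241/2 - 37 = 167/2 ≈ 83.500)
t = -275/9 (t = (⅑)*(-275) = -275/9 ≈ -30.556)
(-27 + l(6, -7))/(H + t) = (-27 + (½)*6)/(167/2 - 275/9) = (-27 + 3)/(953/18) = -24*18/953 = -432/953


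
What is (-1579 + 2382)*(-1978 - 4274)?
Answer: -5020356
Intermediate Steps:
(-1579 + 2382)*(-1978 - 4274) = 803*(-6252) = -5020356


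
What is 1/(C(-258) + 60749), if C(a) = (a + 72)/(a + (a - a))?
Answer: 43/2612238 ≈ 1.6461e-5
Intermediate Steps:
C(a) = (72 + a)/a (C(a) = (72 + a)/(a + 0) = (72 + a)/a)
1/(C(-258) + 60749) = 1/((72 - 258)/(-258) + 60749) = 1/(-1/258*(-186) + 60749) = 1/(31/43 + 60749) = 1/(2612238/43) = 43/2612238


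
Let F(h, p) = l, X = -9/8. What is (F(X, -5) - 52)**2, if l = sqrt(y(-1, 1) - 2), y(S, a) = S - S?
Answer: (52 - I*sqrt(2))**2 ≈ 2702.0 - 147.08*I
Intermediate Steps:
y(S, a) = 0
X = -9/8 (X = -9*1/8 = -9/8 ≈ -1.1250)
l = I*sqrt(2) (l = sqrt(0 - 2) = sqrt(-2) = I*sqrt(2) ≈ 1.4142*I)
F(h, p) = I*sqrt(2)
(F(X, -5) - 52)**2 = (I*sqrt(2) - 52)**2 = (-52 + I*sqrt(2))**2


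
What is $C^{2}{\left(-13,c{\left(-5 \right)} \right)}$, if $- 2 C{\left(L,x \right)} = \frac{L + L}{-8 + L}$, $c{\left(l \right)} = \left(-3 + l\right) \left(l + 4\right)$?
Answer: $\frac{169}{441} \approx 0.38322$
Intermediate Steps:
$c{\left(l \right)} = \left(-3 + l\right) \left(4 + l\right)$
$C{\left(L,x \right)} = - \frac{L}{-8 + L}$ ($C{\left(L,x \right)} = - \frac{\left(L + L\right) \frac{1}{-8 + L}}{2} = - \frac{2 L \frac{1}{-8 + L}}{2} = - \frac{L}{-8 + L}$)
$C^{2}{\left(-13,c{\left(-5 \right)} \right)} = \left(\left(-1\right) \left(-13\right) \frac{1}{-8 - 13}\right)^{2} = \left(\left(-1\right) \left(-13\right) \frac{1}{-21}\right)^{2} = \left(\left(-1\right) \left(-13\right) \left(- \frac{1}{21}\right)\right)^{2} = \left(- \frac{13}{21}\right)^{2} = \frac{169}{441}$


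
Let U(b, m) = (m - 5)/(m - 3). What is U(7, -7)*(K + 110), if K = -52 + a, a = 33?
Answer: 546/5 ≈ 109.20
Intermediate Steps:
K = -19 (K = -52 + 33 = -19)
U(b, m) = (-5 + m)/(-3 + m)
U(7, -7)*(K + 110) = ((-5 - 7)/(-3 - 7))*(-19 + 110) = (-12/(-10))*91 = -⅒*(-12)*91 = (6/5)*91 = 546/5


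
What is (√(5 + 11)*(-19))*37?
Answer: -2812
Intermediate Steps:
(√(5 + 11)*(-19))*37 = (√16*(-19))*37 = (4*(-19))*37 = -76*37 = -2812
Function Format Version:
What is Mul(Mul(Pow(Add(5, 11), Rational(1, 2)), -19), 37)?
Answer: -2812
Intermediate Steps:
Mul(Mul(Pow(Add(5, 11), Rational(1, 2)), -19), 37) = Mul(Mul(Pow(16, Rational(1, 2)), -19), 37) = Mul(Mul(4, -19), 37) = Mul(-76, 37) = -2812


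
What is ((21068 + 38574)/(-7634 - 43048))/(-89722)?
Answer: 29821/2273645202 ≈ 1.3116e-5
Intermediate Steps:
((21068 + 38574)/(-7634 - 43048))/(-89722) = (59642/(-50682))*(-1/89722) = (59642*(-1/50682))*(-1/89722) = -29821/25341*(-1/89722) = 29821/2273645202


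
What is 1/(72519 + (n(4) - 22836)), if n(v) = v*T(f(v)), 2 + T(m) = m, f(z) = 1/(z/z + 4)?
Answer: 5/248379 ≈ 2.0131e-5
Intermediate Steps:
f(z) = 1/5 (f(z) = 1/(1 + 4) = 1/5)
T(m) = -2 + m
n(v) = -9*v/5 (n(v) = v*(-2 + 1/5) = v*(-9/5) = -9*v/5)
1/(72519 + (n(4) - 22836)) = 1/(72519 + (-9/5*4 - 22836)) = 1/(72519 + (-36/5 - 22836)) = 1/(72519 - 114216/5) = 1/(248379/5) = 5/248379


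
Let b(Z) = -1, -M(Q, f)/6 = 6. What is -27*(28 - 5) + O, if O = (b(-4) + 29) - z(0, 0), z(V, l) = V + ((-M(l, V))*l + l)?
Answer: -593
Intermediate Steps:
M(Q, f) = -36 (M(Q, f) = -6*6 = -36)
z(V, l) = V + 37*l (z(V, l) = V + ((-1*(-36))*l + l) = V + (36*l + l) = V + 37*l)
O = 28 (O = (-1 + 29) - (0 + 37*0) = 28 - (0 + 0) = 28 - 1*0 = 28 + 0 = 28)
-27*(28 - 5) + O = -27*(28 - 5) + 28 = -27*23 + 28 = -621 + 28 = -593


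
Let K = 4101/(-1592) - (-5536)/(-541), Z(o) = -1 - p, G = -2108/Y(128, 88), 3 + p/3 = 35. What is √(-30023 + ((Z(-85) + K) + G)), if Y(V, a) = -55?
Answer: I*√16882350472503945110/23684980 ≈ 173.48*I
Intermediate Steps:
p = 96 (p = -9 + 3*35 = -9 + 105 = 96)
G = 2108/55 (G = -2108/(-55) = -2108*(-1/55) = 2108/55 ≈ 38.327)
Z(o) = -97 (Z(o) = -1 - 1*96 = -1 - 96 = -97)
K = -11031953/861272 (K = 4101*(-1/1592) - (-5536)*(-1)/541 = -4101/1592 - 1*5536/541 = -4101/1592 - 5536/541 = -11031953/861272 ≈ -12.809)
√(-30023 + ((Z(-85) + K) + G)) = √(-30023 + ((-97 - 11031953/861272) + 2108/55)) = √(-30023 + (-94575337/861272 + 2108/55)) = √(-30023 - 3386082159/47369960) = √(-1425574391239/47369960) = I*√16882350472503945110/23684980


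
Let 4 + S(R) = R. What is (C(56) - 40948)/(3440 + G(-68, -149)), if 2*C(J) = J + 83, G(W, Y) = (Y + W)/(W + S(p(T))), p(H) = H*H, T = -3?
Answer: -735813/61982 ≈ -11.871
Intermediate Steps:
p(H) = H²
S(R) = -4 + R
G(W, Y) = (W + Y)/(5 + W) (G(W, Y) = (Y + W)/(W + (-4 + (-3)²)) = (W + Y)/(W + (-4 + 9)) = (W + Y)/(W + 5) = (W + Y)/(5 + W))
C(J) = 83/2 + J/2 (C(J) = (J + 83)/2 = (83 + J)/2 = 83/2 + J/2)
(C(56) - 40948)/(3440 + G(-68, -149)) = ((83/2 + (½)*56) - 40948)/(3440 + (-68 - 149)/(5 - 68)) = ((83/2 + 28) - 40948)/(3440 - 217/(-63)) = (139/2 - 40948)/(3440 - 1/63*(-217)) = -81757/(2*(3440 + 31/9)) = -81757/(2*30991/9) = -81757/2*9/30991 = -735813/61982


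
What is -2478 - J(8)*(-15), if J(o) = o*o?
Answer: -1518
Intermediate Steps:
J(o) = o**2
-2478 - J(8)*(-15) = -2478 - 8**2*(-15) = -2478 - 64*(-15) = -2478 - 1*(-960) = -2478 + 960 = -1518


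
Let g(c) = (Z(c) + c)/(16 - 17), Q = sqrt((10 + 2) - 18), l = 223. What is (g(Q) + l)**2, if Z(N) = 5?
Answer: (218 - I*sqrt(6))**2 ≈ 47518.0 - 1068.0*I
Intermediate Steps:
Q = I*sqrt(6) (Q = sqrt(12 - 18) = sqrt(-6) = I*sqrt(6) ≈ 2.4495*I)
g(c) = -5 - c (g(c) = (5 + c)/(16 - 17) = (5 + c)/(-1) = (5 + c)*(-1) = -5 - c)
(g(Q) + l)**2 = ((-5 - I*sqrt(6)) + 223)**2 = (218 - I*sqrt(6))**2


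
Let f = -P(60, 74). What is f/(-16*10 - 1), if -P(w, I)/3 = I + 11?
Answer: -255/161 ≈ -1.5839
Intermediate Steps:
P(w, I) = -33 - 3*I (P(w, I) = -3*(I + 11) = -3*(11 + I) = -33 - 3*I)
f = 255 (f = -(-33 - 3*74) = -(-33 - 222) = -1*(-255) = 255)
f/(-16*10 - 1) = 255/(-16*10 - 1) = 255/(-160 - 1) = 255/(-161) = 255*(-1/161) = -255/161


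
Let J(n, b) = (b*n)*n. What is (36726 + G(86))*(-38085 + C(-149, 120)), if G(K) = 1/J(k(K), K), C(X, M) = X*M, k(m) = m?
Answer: -1307330796049005/636056 ≈ -2.0554e+9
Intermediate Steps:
J(n, b) = b*n²
C(X, M) = M*X
G(K) = K⁻³ (G(K) = 1/(K*K²) = 1/(K³) = K⁻³)
(36726 + G(86))*(-38085 + C(-149, 120)) = (36726 + 86⁻³)*(-38085 + 120*(-149)) = (36726 + 1/636056)*(-38085 - 17880) = (23359792657/636056)*(-55965) = -1307330796049005/636056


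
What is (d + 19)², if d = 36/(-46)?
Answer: 175561/529 ≈ 331.87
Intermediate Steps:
d = -18/23 (d = 36*(-1/46) = -18/23 ≈ -0.78261)
(d + 19)² = (-18/23 + 19)² = (419/23)² = 175561/529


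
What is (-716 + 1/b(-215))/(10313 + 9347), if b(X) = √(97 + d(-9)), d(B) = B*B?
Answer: -179/4915 + √178/3499480 ≈ -0.036415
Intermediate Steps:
d(B) = B²
b(X) = √178 (b(X) = √(97 + (-9)²) = √(97 + 81) = √178)
(-716 + 1/b(-215))/(10313 + 9347) = (-716 + 1/(√178))/(10313 + 9347) = (-716 + √178/178)/19660 = (-716 + √178/178)*(1/19660) = -179/4915 + √178/3499480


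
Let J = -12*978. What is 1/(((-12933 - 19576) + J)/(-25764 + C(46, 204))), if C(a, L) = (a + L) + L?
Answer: 5062/8849 ≈ 0.57204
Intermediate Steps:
C(a, L) = a + 2*L (C(a, L) = (L + a) + L = a + 2*L)
J = -11736
1/(((-12933 - 19576) + J)/(-25764 + C(46, 204))) = 1/(((-12933 - 19576) - 11736)/(-25764 + (46 + 2*204))) = 1/((-32509 - 11736)/(-25764 + (46 + 408))) = 1/(-44245/(-25764 + 454)) = 1/(-44245/(-25310)) = 1/(-44245*(-1/25310)) = 1/(8849/5062) = 5062/8849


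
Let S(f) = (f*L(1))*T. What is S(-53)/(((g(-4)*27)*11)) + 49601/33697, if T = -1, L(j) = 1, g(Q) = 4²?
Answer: 237489893/160128144 ≈ 1.4831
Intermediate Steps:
g(Q) = 16
S(f) = -f (S(f) = (f*1)*(-1) = f*(-1) = -f)
S(-53)/(((g(-4)*27)*11)) + 49601/33697 = (-1*(-53))/(((16*27)*11)) + 49601/33697 = 53/((432*11)) + 49601*(1/33697) = 53/4752 + 49601/33697 = 237489893/160128144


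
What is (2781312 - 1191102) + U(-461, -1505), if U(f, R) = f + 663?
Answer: 1590412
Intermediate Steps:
U(f, R) = 663 + f
(2781312 - 1191102) + U(-461, -1505) = (2781312 - 1191102) + (663 - 461) = 1590210 + 202 = 1590412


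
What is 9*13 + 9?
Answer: 126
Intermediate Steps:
9*13 + 9 = 117 + 9 = 126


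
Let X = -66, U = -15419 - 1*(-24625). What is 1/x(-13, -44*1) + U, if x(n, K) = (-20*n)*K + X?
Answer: 105924235/11506 ≈ 9206.0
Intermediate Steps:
U = 9206 (U = -15419 + 24625 = 9206)
x(n, K) = -66 - 20*K*n (x(n, K) = (-20*n)*K - 66 = -20*K*n - 66 = -66 - 20*K*n)
1/x(-13, -44*1) + U = 1/(-66 - 20*(-44*1)*(-13)) + 9206 = 1/(-66 - 20*(-44)*(-13)) + 9206 = 1/(-66 - 11440) + 9206 = 1/(-11506) + 9206 = -1/11506 + 9206 = 105924235/11506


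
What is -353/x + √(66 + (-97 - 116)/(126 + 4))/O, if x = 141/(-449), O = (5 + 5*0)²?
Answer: 158497/141 + √1087710/3250 ≈ 1124.4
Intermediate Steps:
O = 25 (O = (5 + 0)² = 5² = 25)
x = -141/449 (x = 141*(-1/449) = -141/449 ≈ -0.31403)
-353/x + √(66 + (-97 - 116)/(126 + 4))/O = -353/(-141/449) + √(66 + (-97 - 116)/(126 + 4))/25 = -353*(-449/141) + √(66 - 213/130)*(1/25) = 158497/141 + √(66 - 213*1/130)*(1/25) = 158497/141 + √(66 - 213/130)*(1/25) = 158497/141 + √(8367/130)*(1/25) = 158497/141 + (√1087710/130)*(1/25) = 158497/141 + √1087710/3250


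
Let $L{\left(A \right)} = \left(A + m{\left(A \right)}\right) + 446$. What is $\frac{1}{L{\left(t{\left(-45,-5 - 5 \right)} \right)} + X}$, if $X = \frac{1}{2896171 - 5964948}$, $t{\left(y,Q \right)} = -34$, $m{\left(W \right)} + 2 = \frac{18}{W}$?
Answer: $\frac{52169209}{21361756680} \approx 0.0024422$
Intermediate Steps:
$m{\left(W \right)} = -2 + \frac{18}{W}$
$L{\left(A \right)} = 444 + A + \frac{18}{A}$ ($L{\left(A \right)} = \left(A - \left(2 - \frac{18}{A}\right)\right) + 446 = \left(-2 + A + \frac{18}{A}\right) + 446 = 444 + A + \frac{18}{A}$)
$X = - \frac{1}{3068777}$ ($X = \frac{1}{-3068777} = - \frac{1}{3068777} \approx -3.2586 \cdot 10^{-7}$)
$\frac{1}{L{\left(t{\left(-45,-5 - 5 \right)} \right)} + X} = \frac{1}{\left(444 - 34 + \frac{18}{-34}\right) - \frac{1}{3068777}} = \frac{1}{\left(444 - 34 + 18 \left(- \frac{1}{34}\right)\right) - \frac{1}{3068777}} = \frac{1}{\left(444 - 34 - \frac{9}{17}\right) - \frac{1}{3068777}} = \frac{1}{\frac{6961}{17} - \frac{1}{3068777}} = \frac{1}{\frac{21361756680}{52169209}} = \frac{52169209}{21361756680}$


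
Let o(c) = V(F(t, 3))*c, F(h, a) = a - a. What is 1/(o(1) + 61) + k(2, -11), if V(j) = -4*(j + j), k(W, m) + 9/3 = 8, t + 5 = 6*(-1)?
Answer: 306/61 ≈ 5.0164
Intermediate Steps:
t = -11 (t = -5 + 6*(-1) = -5 - 6 = -11)
F(h, a) = 0
k(W, m) = 5 (k(W, m) = -3 + 8 = 5)
V(j) = -8*j
o(c) = 0 (o(c) = (-8*0)*c = 0*c = 0)
1/(o(1) + 61) + k(2, -11) = 1/(0 + 61) + 5 = 1/61 + 5 = 306/61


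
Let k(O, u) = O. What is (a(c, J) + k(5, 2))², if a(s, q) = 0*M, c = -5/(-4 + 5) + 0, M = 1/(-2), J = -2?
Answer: 25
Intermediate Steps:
M = -½ ≈ -0.50000
c = -5 (c = -5/1 + 0 = -5*1 + 0 = -5 + 0 = -5)
a(s, q) = 0 (a(s, q) = 0*(-½) = 0)
(a(c, J) + k(5, 2))² = (0 + 5)² = 5² = 25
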